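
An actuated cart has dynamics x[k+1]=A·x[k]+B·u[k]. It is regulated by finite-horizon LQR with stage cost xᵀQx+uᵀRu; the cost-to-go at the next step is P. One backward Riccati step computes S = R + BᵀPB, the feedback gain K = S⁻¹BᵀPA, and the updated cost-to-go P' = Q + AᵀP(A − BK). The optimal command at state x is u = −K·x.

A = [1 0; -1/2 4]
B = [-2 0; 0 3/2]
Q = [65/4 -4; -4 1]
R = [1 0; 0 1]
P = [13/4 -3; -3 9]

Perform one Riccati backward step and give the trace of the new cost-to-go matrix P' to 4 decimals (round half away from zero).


24.2445

BᵀP = [-6.5000 6.0000; -4.5000 13.5000]
S = R + BᵀPB = [1 0; 0 1] + [13.0000 9.0000; 9.0000 20.2500] = [14.0000 9.0000; 9.0000 21.2500]
BᵀPA = [-9.5000 24.0000; -11.2500 54.0000]
K = S⁻¹·BᵀPA = [-0.4648 0.1109; -0.3326 2.4942]
A−BK = [0.0704 0.2217; -0.0012 0.2587]
AᵀP(A−BK) = [0.3432 -0.8868; -0.8868 6.6513]
P' = Q + AᵀP(A−BK) = [16.5932 -4.8868; -4.8868 7.6513]
tr(P') = 24.2445


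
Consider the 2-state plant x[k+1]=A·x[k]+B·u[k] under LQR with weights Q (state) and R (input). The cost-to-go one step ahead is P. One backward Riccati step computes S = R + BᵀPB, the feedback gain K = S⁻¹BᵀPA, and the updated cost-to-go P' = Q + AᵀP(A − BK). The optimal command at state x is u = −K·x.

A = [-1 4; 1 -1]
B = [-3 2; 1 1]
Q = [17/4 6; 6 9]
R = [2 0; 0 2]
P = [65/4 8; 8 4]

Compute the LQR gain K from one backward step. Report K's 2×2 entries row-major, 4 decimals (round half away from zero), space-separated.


BᵀP = [-40.7500 -20.0000; 40.5000 20.0000]
S = R + BᵀPB = [2 0; 0 2] + [102.2500 -101.5000; -101.5000 101.0000] = [104.2500 -101.5000; -101.5000 103.0000]
BᵀPA = [20.7500 -143.0000; -20.5000 142.0000]
K = S⁻¹·BᵀPA = [0.1297 -0.7256; -0.0712 0.6636]
A−BK = [-0.4684 0.4960; 0.9414 -0.9380]
AᵀP(A−BK) = [0.0987 -0.3398; -0.3398 2.0069]
P' = Q + AᵀP(A−BK) = [4.3487 5.6602; 5.6602 11.0069]
tr(P') = 15.3556

0.1297 -0.7256 -0.0712 0.6636


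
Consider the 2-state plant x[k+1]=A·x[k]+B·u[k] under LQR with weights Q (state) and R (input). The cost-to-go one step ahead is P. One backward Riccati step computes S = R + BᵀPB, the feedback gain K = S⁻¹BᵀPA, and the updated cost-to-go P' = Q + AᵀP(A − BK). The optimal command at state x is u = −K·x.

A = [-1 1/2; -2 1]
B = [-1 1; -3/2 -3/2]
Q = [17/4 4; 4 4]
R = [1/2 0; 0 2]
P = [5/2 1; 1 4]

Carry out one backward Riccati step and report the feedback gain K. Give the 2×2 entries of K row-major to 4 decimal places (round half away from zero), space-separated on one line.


1.1323 -0.5662 0.1562 -0.0781

BᵀP = [-4.0000 -7.0000; 1.0000 -5.0000]
S = R + BᵀPB = [1/2 0; 0 2] + [14.5000 6.5000; 6.5000 8.5000] = [15.0000 6.5000; 6.5000 10.5000]
BᵀPA = [18.0000 -9.0000; 9.0000 -4.5000]
K = S⁻¹·BᵀPA = [1.1323 -0.5662; 0.1562 -0.0781]
A−BK = [-0.0239 0.0119; -0.0672 0.0336]
AᵀP(A−BK) = [0.7126 -0.3563; -0.3563 0.1781]
P' = Q + AᵀP(A−BK) = [4.9626 3.6437; 3.6437 4.1781]
tr(P') = 9.1407


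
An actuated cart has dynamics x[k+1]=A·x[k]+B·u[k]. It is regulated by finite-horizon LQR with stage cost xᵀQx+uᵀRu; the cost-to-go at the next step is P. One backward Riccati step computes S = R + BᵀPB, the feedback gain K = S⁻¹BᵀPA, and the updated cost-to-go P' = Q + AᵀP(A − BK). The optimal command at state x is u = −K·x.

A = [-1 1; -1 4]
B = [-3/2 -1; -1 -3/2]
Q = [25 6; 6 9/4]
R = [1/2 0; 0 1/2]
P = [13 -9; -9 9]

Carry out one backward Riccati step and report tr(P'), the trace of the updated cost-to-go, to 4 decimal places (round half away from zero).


36.3496

BᵀP = [-10.5000 4.5000; 0.5000 -4.5000]
S = R + BᵀPB = [1/2 0; 0 1/2] + [11.2500 3.7500; 3.7500 6.2500] = [11.7500 3.7500; 3.7500 6.7500]
BᵀPA = [6.0000 7.5000; 4.0000 -17.5000]
K = S⁻¹·BᵀPA = [0.3908 1.7816; 0.3755 -3.5824]
A−BK = [-0.0383 0.0900; -0.0460 0.4080]
AᵀP(A−BK) = [0.1533 -0.3602; -0.3602 8.9464]
P' = Q + AᵀP(A−BK) = [25.1533 5.6398; 5.6398 11.1964]
tr(P') = 36.3496


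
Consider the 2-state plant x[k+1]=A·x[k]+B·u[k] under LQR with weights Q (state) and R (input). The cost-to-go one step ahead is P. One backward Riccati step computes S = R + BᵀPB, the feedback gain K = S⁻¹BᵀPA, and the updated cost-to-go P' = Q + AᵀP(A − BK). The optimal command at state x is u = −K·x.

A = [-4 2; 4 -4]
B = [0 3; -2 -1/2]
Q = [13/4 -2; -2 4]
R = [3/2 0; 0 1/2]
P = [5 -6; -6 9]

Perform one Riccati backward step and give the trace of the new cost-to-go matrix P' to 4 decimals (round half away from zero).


15.9887

BᵀP = [12.0000 -18.0000; 18.0000 -22.5000]
S = R + BᵀPB = [3/2 0; 0 1/2] + [36.0000 45.0000; 45.0000 65.2500] = [37.5000 45.0000; 45.0000 65.7500]
BᵀPA = [-120.0000 96.0000; -162.0000 126.0000]
K = S⁻¹·BᵀPA = [-1.3617 1.4570; -1.5319 0.9191]
A−BK = [0.5957 -0.7574; 0.5106 -0.6264]
AᵀP(A−BK) = [4.4255 -4.2553; -4.2553 4.3132]
P' = Q + AᵀP(A−BK) = [7.6755 -6.2553; -6.2553 8.3132]
tr(P') = 15.9887


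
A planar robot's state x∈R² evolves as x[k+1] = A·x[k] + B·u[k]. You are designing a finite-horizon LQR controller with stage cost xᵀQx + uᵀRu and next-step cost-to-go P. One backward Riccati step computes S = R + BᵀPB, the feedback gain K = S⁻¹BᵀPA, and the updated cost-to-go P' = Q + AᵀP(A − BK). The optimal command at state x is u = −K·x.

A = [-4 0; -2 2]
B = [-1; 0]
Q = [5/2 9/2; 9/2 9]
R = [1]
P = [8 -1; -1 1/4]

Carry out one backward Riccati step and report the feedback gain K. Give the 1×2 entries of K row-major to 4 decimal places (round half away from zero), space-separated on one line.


BᵀP = [-8.0000 1.0000]
S = R + BᵀPB = [1] + [8.0000] = [9.0000]
BᵀPA = [30.0000 2.0000]
K = S⁻¹·BᵀPA = [3.3333 0.2222]
A−BK = [-0.6667 0.2222; -2.0000 2.0000]
AᵀP(A−BK) = [13.0000 0.3333; 0.3333 0.5556]
P' = Q + AᵀP(A−BK) = [15.5000 4.8333; 4.8333 9.5556]
tr(P') = 25.0556

3.3333 0.2222


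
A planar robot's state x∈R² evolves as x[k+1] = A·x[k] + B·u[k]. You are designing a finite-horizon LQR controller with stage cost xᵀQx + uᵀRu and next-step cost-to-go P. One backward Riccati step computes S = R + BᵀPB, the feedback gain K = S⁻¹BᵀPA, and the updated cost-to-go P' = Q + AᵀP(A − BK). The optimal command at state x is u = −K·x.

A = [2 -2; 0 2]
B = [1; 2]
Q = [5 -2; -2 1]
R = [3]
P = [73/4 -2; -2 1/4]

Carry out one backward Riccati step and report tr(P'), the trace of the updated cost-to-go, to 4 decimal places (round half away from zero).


42.3684

BᵀP = [14.2500 -1.5000]
S = R + BᵀPB = [3] + [11.2500] = [14.2500]
BᵀPA = [28.5000 -31.5000]
K = S⁻¹·BᵀPA = [2.0000 -2.2105]
A−BK = [0.0000 0.2105; -4.0000 6.4211]
AᵀP(A−BK) = [16.0000 -18.0000; -18.0000 20.3684]
P' = Q + AᵀP(A−BK) = [21.0000 -20.0000; -20.0000 21.3684]
tr(P') = 42.3684


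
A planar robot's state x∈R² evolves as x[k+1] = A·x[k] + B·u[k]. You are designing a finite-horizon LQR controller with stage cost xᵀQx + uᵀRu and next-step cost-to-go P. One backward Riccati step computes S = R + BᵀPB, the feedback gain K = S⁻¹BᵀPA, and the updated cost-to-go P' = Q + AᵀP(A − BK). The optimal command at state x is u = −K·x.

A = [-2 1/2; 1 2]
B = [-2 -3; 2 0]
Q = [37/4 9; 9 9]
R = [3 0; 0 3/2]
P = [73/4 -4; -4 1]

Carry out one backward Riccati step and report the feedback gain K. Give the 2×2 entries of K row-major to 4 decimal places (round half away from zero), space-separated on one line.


BᵀP = [-44.5000 10.0000; -54.7500 12.0000]
S = R + BᵀPB = [3 0; 0 3/2] + [109.0000 133.5000; 133.5000 164.2500] = [112.0000 133.5000; 133.5000 165.7500]
BᵀPA = [99.0000 -2.2500; 121.5000 -3.3750]
K = S⁻¹·BᵀPA = [0.2548 0.1047; 0.5278 -0.1047]
A−BK = [0.0930 0.3953; 0.4904 1.7907]
AᵀP(A−BK) = [0.6461 0.1047; 0.1047 0.4448]
P' = Q + AᵀP(A−BK) = [9.8961 9.1047; 9.1047 9.4448]
tr(P') = 19.3409

0.2548 0.1047 0.5278 -0.1047


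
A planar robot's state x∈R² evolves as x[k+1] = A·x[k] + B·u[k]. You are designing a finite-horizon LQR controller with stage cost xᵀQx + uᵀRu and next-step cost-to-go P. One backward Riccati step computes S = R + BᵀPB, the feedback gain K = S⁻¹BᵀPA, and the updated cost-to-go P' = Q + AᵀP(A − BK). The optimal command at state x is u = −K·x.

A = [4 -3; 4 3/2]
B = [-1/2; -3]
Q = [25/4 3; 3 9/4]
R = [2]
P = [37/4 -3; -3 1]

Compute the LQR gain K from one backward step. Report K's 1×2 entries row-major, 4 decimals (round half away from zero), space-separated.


2.6667 -3.5652

BᵀP = [4.3750 -1.5000]
S = R + BᵀPB = [2] + [2.3125] = [4.3125]
BᵀPA = [11.5000 -15.3750]
K = S⁻¹·BᵀPA = [2.6667 -3.5652]
A−BK = [5.3333 -4.7826; 12.0000 -9.1957]
AᵀP(A−BK) = [37.3333 -46.0000; -46.0000 57.6848]
P' = Q + AᵀP(A−BK) = [43.5833 -43.0000; -43.0000 59.9348]
tr(P') = 103.5181


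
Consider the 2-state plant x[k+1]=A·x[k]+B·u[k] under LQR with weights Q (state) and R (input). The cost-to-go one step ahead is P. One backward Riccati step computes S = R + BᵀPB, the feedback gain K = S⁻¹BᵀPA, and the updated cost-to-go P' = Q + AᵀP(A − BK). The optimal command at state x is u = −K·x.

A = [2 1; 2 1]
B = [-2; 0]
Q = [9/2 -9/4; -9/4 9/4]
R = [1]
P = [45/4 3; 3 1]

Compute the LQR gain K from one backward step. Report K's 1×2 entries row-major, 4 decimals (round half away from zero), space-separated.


BᵀP = [-22.5000 -6.0000]
S = R + BᵀPB = [1] + [45.0000] = [46.0000]
BᵀPA = [-57.0000 -28.5000]
K = S⁻¹·BᵀPA = [-1.2391 -0.6196]
A−BK = [-0.4783 -0.2391; 2.0000 1.0000]
AᵀP(A−BK) = [2.3696 1.1848; 1.1848 0.5924]
P' = Q + AᵀP(A−BK) = [6.8696 -1.0652; -1.0652 2.8424]
tr(P') = 9.7120

-1.2391 -0.6196


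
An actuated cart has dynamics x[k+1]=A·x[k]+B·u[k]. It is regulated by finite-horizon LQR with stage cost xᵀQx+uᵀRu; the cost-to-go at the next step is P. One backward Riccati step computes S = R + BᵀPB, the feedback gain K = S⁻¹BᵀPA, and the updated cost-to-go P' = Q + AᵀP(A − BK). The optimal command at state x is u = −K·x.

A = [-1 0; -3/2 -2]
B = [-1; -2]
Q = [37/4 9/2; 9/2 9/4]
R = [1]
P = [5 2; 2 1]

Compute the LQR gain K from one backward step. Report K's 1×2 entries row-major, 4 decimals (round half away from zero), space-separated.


BᵀP = [-9.0000 -4.0000]
S = R + BᵀPB = [1] + [17.0000] = [18.0000]
BᵀPA = [15.0000 8.0000]
K = S⁻¹·BᵀPA = [0.8333 0.4444]
A−BK = [-0.1667 0.4444; 0.1667 -1.1111]
AᵀP(A−BK) = [0.7500 0.3333; 0.3333 0.4444]
P' = Q + AᵀP(A−BK) = [10.0000 4.8333; 4.8333 2.6944]
tr(P') = 12.6944

0.8333 0.4444


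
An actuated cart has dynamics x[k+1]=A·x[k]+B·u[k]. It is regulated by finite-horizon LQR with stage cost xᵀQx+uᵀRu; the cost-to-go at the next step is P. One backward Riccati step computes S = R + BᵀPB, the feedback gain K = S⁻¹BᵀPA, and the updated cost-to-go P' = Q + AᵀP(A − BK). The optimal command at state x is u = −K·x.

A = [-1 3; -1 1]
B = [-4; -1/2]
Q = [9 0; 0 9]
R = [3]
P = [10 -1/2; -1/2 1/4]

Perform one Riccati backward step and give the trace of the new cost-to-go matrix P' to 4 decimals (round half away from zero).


20.0559

BᵀP = [-39.7500 1.8750]
S = R + BᵀPB = [3] + [158.0625] = [161.0625]
BᵀPA = [37.8750 -117.3750]
K = S⁻¹·BᵀPA = [0.2352 -0.7288]
A−BK = [-0.0594 0.0850; -0.8824 0.6356]
AᵀP(A−BK) = [0.3434 -0.6484; -0.6484 1.7125]
P' = Q + AᵀP(A−BK) = [9.3434 -0.6484; -0.6484 10.7125]
tr(P') = 20.0559


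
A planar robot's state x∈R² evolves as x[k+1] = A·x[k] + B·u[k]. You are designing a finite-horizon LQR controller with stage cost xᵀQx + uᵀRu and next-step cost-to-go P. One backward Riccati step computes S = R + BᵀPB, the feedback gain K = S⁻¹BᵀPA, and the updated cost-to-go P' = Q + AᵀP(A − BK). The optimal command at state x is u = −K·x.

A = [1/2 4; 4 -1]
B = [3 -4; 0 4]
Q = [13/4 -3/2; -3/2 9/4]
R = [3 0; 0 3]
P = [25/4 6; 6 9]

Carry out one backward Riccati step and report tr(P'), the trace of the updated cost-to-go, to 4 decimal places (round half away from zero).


17.7473

BᵀP = [18.7500 18.0000; -1.0000 12.0000]
S = R + BᵀPB = [3 0; 0 3] + [56.2500 -3.0000; -3.0000 52.0000] = [59.2500 -3.0000; -3.0000 55.0000]
BᵀPA = [81.3750 57.0000; 47.5000 -16.0000]
K = S⁻¹·BᵀPA = [1.4211 0.9499; 0.9411 -0.2391]
A−BK = [0.0014 0.1939; 0.2354 -0.0436]
AᵀP(A−BK) = [9.2183 3.5574; 3.5574 3.0291]
P' = Q + AᵀP(A−BK) = [12.4683 2.0574; 2.0574 5.2791]
tr(P') = 17.7473


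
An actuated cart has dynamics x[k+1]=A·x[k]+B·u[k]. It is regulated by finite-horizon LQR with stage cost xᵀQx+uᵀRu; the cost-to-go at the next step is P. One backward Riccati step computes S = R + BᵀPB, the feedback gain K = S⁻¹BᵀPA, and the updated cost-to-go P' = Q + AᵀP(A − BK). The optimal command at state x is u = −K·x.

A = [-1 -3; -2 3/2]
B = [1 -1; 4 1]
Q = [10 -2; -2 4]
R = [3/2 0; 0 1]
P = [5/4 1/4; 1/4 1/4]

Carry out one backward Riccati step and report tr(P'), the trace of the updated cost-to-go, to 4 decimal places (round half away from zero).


BᵀP = [2.2500 1.2500; -1.0000 0.0000]
S = R + BᵀPB = [3/2 0; 0 1] + [7.2500 -1.0000; -1.0000 1.0000] = [8.7500 -1.0000; -1.0000 2.0000]
BᵀPA = [-4.7500 -4.8750; 1.0000 3.0000]
K = S⁻¹·BᵀPA = [-0.5152 -0.4091; 0.2424 1.2955]
A−BK = [-0.2424 -1.2955; -0.1818 1.8409]
AᵀP(A−BK) = [0.5606 0.8864; 0.8864 3.6818]
P' = Q + AᵀP(A−BK) = [10.5606 -1.1136; -1.1136 7.6818]
tr(P') = 18.2424

18.2424


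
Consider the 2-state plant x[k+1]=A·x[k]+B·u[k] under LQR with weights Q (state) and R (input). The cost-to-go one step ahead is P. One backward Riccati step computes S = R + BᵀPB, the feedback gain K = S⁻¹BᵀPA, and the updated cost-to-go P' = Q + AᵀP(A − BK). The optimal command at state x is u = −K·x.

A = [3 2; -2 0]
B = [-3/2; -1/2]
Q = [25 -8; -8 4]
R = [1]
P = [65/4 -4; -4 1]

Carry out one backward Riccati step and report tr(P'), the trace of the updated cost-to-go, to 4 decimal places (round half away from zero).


37.4420

BᵀP = [-22.3750 5.5000]
S = R + BᵀPB = [1] + [30.8125] = [31.8125]
BᵀPA = [-78.1250 -44.7500]
K = S⁻¹·BᵀPA = [-2.4558 -1.4067]
A−BK = [-0.6837 -0.1100; -3.2279 -0.7033]
AᵀP(A−BK) = [6.3910 3.6031; 3.6031 2.0511]
P' = Q + AᵀP(A−BK) = [31.3910 -4.3969; -4.3969 6.0511]
tr(P') = 37.4420


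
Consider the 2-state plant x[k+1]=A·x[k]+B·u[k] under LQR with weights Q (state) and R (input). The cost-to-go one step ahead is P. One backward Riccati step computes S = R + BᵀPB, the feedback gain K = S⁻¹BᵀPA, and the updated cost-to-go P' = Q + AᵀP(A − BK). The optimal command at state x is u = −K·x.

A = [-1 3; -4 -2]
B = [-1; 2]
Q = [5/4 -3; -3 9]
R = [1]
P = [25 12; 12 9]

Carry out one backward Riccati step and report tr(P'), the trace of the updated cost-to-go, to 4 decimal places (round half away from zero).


338.3929

BᵀP = [-1.0000 6.0000]
S = R + BᵀPB = [1] + [13.0000] = [14.0000]
BᵀPA = [-23.0000 -15.0000]
K = S⁻¹·BᵀPA = [-1.6429 -1.0714]
A−BK = [-2.6429 1.9286; -0.7143 0.1429]
AᵀP(A−BK) = [227.2143 -147.6429; -147.6429 100.9286]
P' = Q + AᵀP(A−BK) = [228.4643 -150.6429; -150.6429 109.9286]
tr(P') = 338.3929


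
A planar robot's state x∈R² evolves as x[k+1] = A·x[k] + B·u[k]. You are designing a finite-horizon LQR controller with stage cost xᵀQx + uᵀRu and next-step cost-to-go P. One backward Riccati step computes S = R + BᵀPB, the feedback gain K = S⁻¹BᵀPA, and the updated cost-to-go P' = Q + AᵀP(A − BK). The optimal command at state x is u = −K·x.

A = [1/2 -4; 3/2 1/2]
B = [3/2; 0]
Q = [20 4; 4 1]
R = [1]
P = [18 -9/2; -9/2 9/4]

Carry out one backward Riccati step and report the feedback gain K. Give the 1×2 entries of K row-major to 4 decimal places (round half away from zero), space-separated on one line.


BᵀP = [27.0000 -6.7500]
S = R + BᵀPB = [1] + [40.5000] = [41.5000]
BᵀPA = [3.3750 -111.3750]
K = S⁻¹·BᵀPA = [0.0813 -2.6837]
A−BK = [0.3780 0.0256; 1.5000 0.5000]
AᵀP(A−BK) = [2.5380 0.6201; 0.6201 7.6615]
P' = Q + AᵀP(A−BK) = [22.5380 4.6201; 4.6201 8.6615]
tr(P') = 31.1995

0.0813 -2.6837


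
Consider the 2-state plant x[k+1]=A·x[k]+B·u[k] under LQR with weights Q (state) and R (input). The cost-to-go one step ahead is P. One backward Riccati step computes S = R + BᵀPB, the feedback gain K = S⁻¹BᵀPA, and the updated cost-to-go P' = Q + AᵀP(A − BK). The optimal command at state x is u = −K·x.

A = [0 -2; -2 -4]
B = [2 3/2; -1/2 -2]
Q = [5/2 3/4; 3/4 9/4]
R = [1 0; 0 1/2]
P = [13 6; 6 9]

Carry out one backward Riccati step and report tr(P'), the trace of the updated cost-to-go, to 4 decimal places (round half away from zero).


19.0053

BᵀP = [23.0000 7.5000; 7.5000 -9.0000]
S = R + BᵀPB = [1 0; 0 1/2] + [42.2500 19.5000; 19.5000 29.2500] = [43.2500 19.5000; 19.5000 29.7500]
BᵀPA = [-15.0000 -76.0000; 18.0000 21.0000]
K = S⁻¹·BᵀPA = [-0.8795 -2.9461; 1.1815 2.6370]
A−BK = [-0.0132 -0.0632; -0.0767 -0.1991]
AᵀP(A−BK) = [1.5390 4.3423; 4.3423 12.7163]
P' = Q + AᵀP(A−BK) = [4.0390 5.0923; 5.0923 14.9663]
tr(P') = 19.0053


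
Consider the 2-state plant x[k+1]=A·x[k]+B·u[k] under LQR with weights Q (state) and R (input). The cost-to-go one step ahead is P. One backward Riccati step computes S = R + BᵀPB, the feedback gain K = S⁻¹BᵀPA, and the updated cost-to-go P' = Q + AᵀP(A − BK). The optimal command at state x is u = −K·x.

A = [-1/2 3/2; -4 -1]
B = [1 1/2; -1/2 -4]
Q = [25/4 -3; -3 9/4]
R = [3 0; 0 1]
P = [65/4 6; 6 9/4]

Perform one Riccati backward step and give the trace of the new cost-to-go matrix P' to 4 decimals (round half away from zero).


13.4044

BᵀP = [13.2500 4.8750; -15.8750 -6.0000]
S = R + BᵀPB = [3 0; 0 1] + [10.8125 -12.8750; -12.8750 16.0625] = [13.8125 -12.8750; -12.8750 17.0625]
BᵀPA = [-26.1250 15.0000; 31.9375 -17.8125]
K = S⁻¹·BᵀPA = [-0.4944 0.3805; 1.4987 -0.7568]
A−BK = [-0.7550 1.4979; 1.7478 -3.8371]
AᵀP(A−BK) = [3.2806 -2.0754; -2.0754 1.6238]
P' = Q + AᵀP(A−BK) = [9.5306 -5.0754; -5.0754 3.8738]
tr(P') = 13.4044


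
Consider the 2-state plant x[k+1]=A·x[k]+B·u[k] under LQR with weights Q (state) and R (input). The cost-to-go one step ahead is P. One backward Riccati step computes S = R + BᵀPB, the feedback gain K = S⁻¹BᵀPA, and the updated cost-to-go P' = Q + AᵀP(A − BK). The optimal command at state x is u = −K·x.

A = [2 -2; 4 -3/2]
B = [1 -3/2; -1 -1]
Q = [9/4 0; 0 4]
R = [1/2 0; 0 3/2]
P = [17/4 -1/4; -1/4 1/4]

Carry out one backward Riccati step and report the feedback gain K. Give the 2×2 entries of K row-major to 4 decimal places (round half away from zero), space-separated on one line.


BᵀP = [4.5000 -0.5000; -6.1250 0.1250]
S = R + BᵀPB = [1/2 0; 0 3/2] + [5.0000 -6.2500; -6.2500 9.0625] = [5.5000 -6.2500; -6.2500 10.5625]
BᵀPA = [7.0000 -8.2500; -11.7500 12.0625]
K = S⁻¹·BᵀPA = [0.0263 -0.6174; -1.0969 0.7767]
A−BK = [0.3284 -0.2176; 2.9294 -1.3407]
AᵀP(A−BK) = [3.9278 -2.3021; -2.3021 1.6002]
P' = Q + AᵀP(A−BK) = [6.1778 -2.3021; -2.3021 5.6002]
tr(P') = 11.7779

0.0263 -0.6174 -1.0969 0.7767


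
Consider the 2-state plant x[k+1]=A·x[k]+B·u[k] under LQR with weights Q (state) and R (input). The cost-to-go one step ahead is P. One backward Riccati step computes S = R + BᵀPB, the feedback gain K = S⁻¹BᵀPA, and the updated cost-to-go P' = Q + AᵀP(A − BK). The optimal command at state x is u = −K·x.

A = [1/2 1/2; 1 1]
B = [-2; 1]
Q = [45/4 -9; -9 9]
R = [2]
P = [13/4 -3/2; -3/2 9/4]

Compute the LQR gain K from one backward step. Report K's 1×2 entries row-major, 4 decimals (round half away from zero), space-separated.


BᵀP = [-8.0000 5.2500]
S = R + BᵀPB = [2] + [21.2500] = [23.2500]
BᵀPA = [1.2500 1.2500]
K = S⁻¹·BᵀPA = [0.0538 0.0538]
A−BK = [0.6075 0.6075; 0.9462 0.9462]
AᵀP(A−BK) = [1.4953 1.4953; 1.4953 1.4953]
P' = Q + AᵀP(A−BK) = [12.7453 -7.5047; -7.5047 10.4953]
tr(P') = 23.2406

0.0538 0.0538


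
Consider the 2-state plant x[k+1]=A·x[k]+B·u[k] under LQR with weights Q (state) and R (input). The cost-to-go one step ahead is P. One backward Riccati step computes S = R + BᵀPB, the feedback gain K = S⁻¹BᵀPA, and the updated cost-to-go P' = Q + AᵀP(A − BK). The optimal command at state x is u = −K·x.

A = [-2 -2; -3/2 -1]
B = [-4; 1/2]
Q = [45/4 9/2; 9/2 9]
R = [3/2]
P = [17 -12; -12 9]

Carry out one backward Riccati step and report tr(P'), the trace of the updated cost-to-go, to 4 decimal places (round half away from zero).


22.5168

BᵀP = [-74.0000 52.5000]
S = R + BᵀPB = [3/2] + [322.2500] = [323.7500]
BᵀPA = [69.2500 95.5000]
K = S⁻¹·BᵀPA = [0.2139 0.2950]
A−BK = [-1.1444 -0.8201; -1.6069 -1.1475]
AᵀP(A−BK) = [1.4375 1.0726; 1.0726 0.8293]
P' = Q + AᵀP(A−BK) = [12.6875 5.5726; 5.5726 9.8293]
tr(P') = 22.5168


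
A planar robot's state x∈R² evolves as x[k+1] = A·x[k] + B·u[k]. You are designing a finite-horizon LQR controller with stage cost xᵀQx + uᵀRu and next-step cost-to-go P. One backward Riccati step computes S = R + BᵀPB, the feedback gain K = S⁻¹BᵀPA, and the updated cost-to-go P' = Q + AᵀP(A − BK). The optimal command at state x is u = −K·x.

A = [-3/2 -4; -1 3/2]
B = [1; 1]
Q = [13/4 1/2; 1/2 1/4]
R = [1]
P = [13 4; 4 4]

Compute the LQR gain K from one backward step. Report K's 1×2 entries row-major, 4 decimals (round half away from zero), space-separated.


-1.2885 -2.1538

BᵀP = [17.0000 8.0000]
S = R + BᵀPB = [1] + [25.0000] = [26.0000]
BᵀPA = [-33.5000 -56.0000]
K = S⁻¹·BᵀPA = [-1.2885 -2.1538]
A−BK = [-0.2115 -1.8462; 0.2885 3.6538]
AᵀP(A−BK) = [2.0865 6.8462; 6.8462 48.3846]
P' = Q + AᵀP(A−BK) = [5.3365 7.3462; 7.3462 48.6346]
tr(P') = 53.9712


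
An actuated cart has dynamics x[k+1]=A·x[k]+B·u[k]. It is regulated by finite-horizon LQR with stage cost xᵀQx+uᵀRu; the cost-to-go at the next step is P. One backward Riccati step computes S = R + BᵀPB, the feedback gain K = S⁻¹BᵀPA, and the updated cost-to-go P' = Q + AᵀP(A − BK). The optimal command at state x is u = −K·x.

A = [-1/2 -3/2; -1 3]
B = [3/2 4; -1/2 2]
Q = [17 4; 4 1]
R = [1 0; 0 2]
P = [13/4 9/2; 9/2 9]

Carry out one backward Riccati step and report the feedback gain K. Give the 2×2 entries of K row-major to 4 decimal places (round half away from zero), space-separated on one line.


0.3257 -1.7049 -0.3203 0.6208

BᵀP = [2.6250 2.2500; 22.0000 36.0000]
S = R + BᵀPB = [1 0; 0 2] + [2.8125 15.0000; 15.0000 160.0000] = [3.8125 15.0000; 15.0000 162.0000]
BᵀPA = [-3.5625 2.8125; -47.0000 75.0000]
K = S⁻¹·BᵀPA = [0.3257 -1.7049; -0.3203 0.6208]
A−BK = [0.2926 -1.4260; -0.1966 0.9059]
AᵀP(A−BK) = [0.4196 -1.4575; -1.4575 6.0458]
P' = Q + AᵀP(A−BK) = [17.4196 2.5425; 2.5425 7.0458]
tr(P') = 24.4655


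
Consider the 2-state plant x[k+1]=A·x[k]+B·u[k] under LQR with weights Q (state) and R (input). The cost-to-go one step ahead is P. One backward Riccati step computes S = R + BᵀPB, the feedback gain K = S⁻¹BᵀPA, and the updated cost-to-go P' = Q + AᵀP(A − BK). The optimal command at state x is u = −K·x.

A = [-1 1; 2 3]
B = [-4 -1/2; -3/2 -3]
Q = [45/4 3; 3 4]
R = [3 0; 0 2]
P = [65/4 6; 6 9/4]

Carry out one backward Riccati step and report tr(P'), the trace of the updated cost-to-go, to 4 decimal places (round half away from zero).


BᵀP = [-74.0000 -27.3750; -26.1250 -9.7500]
S = R + BᵀPB = [3 0; 0 2] + [337.0625 119.1250; 119.1250 42.3125] = [340.0625 119.1250; 119.1250 44.3125]
BᵀPA = [19.2500 -156.1250; 6.6250 -55.3750]
K = S⁻¹·BᵀPA = [0.0727 -0.3663; -0.0458 -0.2648]
A−BK = [-0.7323 -0.5978; 1.9715 1.6561]
AᵀP(A−BK) = [0.1549 0.0565; 0.0565 0.6408]
P' = Q + AᵀP(A−BK) = [11.4049 3.0565; 3.0565 4.6408]
tr(P') = 16.0457

16.0457


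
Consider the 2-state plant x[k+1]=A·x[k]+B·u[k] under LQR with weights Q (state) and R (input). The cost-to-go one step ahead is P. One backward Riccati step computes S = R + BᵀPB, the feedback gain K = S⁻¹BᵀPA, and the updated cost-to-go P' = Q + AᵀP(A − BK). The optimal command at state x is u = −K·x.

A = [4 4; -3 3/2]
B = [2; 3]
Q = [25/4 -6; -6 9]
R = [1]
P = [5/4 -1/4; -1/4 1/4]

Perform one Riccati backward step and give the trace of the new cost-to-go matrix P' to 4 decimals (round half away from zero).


BᵀP = [1.7500 0.2500]
S = R + BᵀPB = [1] + [4.2500] = [5.2500]
BᵀPA = [6.2500 7.3750]
K = S⁻¹·BᵀPA = [1.1905 1.4048]
A−BK = [1.6190 1.1905; -6.5714 -2.7143]
AᵀP(A−BK) = [20.8095 11.5952; 11.5952 7.2024]
P' = Q + AᵀP(A−BK) = [27.0595 5.5952; 5.5952 16.2024]
tr(P') = 43.2619

43.2619


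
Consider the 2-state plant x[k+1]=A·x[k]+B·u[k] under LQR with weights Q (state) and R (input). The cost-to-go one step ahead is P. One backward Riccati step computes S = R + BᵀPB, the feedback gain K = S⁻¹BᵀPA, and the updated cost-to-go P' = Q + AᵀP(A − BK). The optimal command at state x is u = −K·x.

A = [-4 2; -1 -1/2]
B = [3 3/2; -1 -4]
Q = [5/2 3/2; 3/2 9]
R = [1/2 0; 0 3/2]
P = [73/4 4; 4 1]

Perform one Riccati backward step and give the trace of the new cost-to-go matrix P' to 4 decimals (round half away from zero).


BᵀP = [50.7500 11.0000; 11.3750 2.0000]
S = R + BᵀPB = [1/2 0; 0 3/2] + [141.2500 32.1250; 32.1250 9.0625] = [141.7500 32.1250; 32.1250 10.5625]
BᵀPA = [-214.0000 96.0000; -47.5000 21.7500]
K = S⁻¹·BᵀPA = [-1.5787 0.6777; 0.3044 -0.0020]
A−BK = [0.2794 -0.0301; -1.3610 0.1696]
AᵀP(A−BK) = [1.6200 -0.5668; -0.5668 0.2341]
P' = Q + AᵀP(A−BK) = [4.1200 0.9332; 0.9332 9.2341]
tr(P') = 13.3541

13.3541


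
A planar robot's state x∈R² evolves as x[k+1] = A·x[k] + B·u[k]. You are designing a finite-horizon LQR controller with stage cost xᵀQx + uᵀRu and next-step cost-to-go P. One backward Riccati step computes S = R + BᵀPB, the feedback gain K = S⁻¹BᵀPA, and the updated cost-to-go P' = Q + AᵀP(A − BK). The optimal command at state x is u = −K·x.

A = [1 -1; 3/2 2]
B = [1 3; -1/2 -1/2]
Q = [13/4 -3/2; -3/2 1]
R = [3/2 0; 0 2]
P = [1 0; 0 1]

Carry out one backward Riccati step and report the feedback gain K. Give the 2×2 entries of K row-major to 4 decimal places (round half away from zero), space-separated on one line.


-0.2209 -0.4663 0.2638 -0.2209

BᵀP = [1.0000 -0.5000; 3.0000 -0.5000]
S = R + BᵀPB = [3/2 0; 0 2] + [1.2500 3.2500; 3.2500 9.2500] = [2.7500 3.2500; 3.2500 11.2500]
BᵀPA = [0.2500 -2.0000; 2.2500 -4.0000]
K = S⁻¹·BᵀPA = [-0.2209 -0.4663; 0.2638 -0.2209]
A−BK = [0.4294 0.1288; 1.5215 1.6564]
AᵀP(A−BK) = [2.7117 2.6135; 2.6135 3.1840]
P' = Q + AᵀP(A−BK) = [5.9617 1.1135; 1.1135 4.1840]
tr(P') = 10.1457


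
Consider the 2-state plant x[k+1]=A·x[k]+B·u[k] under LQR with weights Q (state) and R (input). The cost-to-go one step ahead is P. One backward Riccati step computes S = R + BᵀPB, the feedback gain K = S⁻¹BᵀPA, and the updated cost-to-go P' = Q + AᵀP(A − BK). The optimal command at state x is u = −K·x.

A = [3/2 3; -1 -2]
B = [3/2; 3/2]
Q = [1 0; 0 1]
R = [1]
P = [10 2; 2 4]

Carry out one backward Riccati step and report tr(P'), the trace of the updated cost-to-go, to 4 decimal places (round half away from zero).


BᵀP = [18.0000 9.0000]
S = R + BᵀPB = [1] + [40.5000] = [41.5000]
BᵀPA = [18.0000 36.0000]
K = S⁻¹·BᵀPA = [0.4337 0.8675]
A−BK = [0.8494 1.6988; -1.6506 -3.3012]
AᵀP(A−BK) = [12.6928 25.3855; 25.3855 50.7711]
P' = Q + AᵀP(A−BK) = [13.6928 25.3855; 25.3855 51.7711]
tr(P') = 65.4639

65.4639


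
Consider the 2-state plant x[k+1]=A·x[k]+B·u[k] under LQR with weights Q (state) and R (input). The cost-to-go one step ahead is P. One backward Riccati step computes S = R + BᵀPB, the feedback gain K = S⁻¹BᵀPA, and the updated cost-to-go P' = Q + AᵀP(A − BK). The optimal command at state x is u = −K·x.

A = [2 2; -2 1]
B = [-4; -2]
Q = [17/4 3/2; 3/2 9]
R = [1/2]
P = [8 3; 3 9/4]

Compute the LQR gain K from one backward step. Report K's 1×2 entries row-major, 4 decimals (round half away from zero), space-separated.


BᵀP = [-38.0000 -16.5000]
S = R + BᵀPB = [1/2] + [185.0000] = [185.5000]
BᵀPA = [-43.0000 -92.5000]
K = S⁻¹·BᵀPA = [-0.2318 -0.4987]
A−BK = [1.0728 0.0054; -2.4636 0.0027]
AᵀP(A−BK) = [7.0323 0.0580; 0.0580 0.1247]
P' = Q + AᵀP(A−BK) = [11.2823 1.5580; 1.5580 9.1247]
tr(P') = 20.4070

-0.2318 -0.4987


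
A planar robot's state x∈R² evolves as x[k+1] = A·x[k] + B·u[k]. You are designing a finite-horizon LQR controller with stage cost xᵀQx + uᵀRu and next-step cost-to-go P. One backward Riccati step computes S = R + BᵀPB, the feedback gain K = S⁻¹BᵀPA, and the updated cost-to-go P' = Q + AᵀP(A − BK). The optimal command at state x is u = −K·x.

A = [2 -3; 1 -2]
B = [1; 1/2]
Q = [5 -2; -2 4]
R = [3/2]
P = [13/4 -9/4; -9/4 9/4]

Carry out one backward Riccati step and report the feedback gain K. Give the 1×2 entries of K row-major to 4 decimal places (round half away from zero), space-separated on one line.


1.0204 -1.3469

BᵀP = [2.1250 -1.1250]
S = R + BᵀPB = [3/2] + [1.5625] = [3.0625]
BᵀPA = [3.1250 -4.1250]
K = S⁻¹·BᵀPA = [1.0204 -1.3469]
A−BK = [0.9796 -1.6531; 0.4898 -1.3265]
AᵀP(A−BK) = [3.0612 -4.0408; -4.0408 5.6939]
P' = Q + AᵀP(A−BK) = [8.0612 -6.0408; -6.0408 9.6939]
tr(P') = 17.7551


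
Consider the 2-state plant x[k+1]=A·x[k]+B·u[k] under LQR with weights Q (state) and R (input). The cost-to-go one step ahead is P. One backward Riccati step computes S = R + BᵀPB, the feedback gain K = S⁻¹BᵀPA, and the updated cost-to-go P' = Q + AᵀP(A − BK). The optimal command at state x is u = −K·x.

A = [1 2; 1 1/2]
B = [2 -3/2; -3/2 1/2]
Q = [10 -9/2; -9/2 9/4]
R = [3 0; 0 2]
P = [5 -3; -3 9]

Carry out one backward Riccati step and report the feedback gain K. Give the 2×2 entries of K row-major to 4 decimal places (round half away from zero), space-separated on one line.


-0.4296 -0.1729 -0.6767 -0.9474

BᵀP = [14.5000 -19.5000; -9.0000 9.0000]
S = R + BᵀPB = [3 0; 0 2] + [58.2500 -31.5000; -31.5000 18.0000] = [61.2500 -31.5000; -31.5000 20.0000]
BᵀPA = [-5.0000 19.2500; 0.0000 -13.5000]
K = S⁻¹·BᵀPA = [-0.4296 -0.1729; -0.6767 -0.9474]
A−BK = [0.8443 0.9248; 0.6939 0.7143]
AᵀP(A−BK) = [5.8518 6.1353; 6.1353 6.7895]
P' = Q + AᵀP(A−BK) = [15.8518 1.6353; 1.6353 9.0395]
tr(P') = 24.8912


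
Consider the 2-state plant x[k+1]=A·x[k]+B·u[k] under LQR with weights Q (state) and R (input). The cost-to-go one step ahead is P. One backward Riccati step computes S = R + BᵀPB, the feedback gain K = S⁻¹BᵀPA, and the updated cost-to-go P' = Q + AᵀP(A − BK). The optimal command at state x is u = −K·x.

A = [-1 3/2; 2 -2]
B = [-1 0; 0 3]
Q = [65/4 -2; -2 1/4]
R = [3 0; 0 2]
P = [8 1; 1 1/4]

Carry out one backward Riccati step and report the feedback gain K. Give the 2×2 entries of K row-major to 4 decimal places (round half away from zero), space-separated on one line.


0.5563 -0.8874 0.0397 0.0795

BᵀP = [-8.0000 -1.0000; 3.0000 0.7500]
S = R + BᵀPB = [3 0; 0 2] + [8.0000 -3.0000; -3.0000 2.2500] = [11.0000 -3.0000; -3.0000 4.2500]
BᵀPA = [6.0000 -10.0000; -1.5000 3.0000]
K = S⁻¹·BᵀPA = [0.5563 -0.8874; 0.0397 0.0795]
A−BK = [-0.4437 0.6126; 1.8808 -2.2384]
AᵀP(A−BK) = [1.7219 -2.5563; -2.5563 3.8874]
P' = Q + AᵀP(A−BK) = [17.9719 -4.5563; -4.5563 4.1374]
tr(P') = 22.1093


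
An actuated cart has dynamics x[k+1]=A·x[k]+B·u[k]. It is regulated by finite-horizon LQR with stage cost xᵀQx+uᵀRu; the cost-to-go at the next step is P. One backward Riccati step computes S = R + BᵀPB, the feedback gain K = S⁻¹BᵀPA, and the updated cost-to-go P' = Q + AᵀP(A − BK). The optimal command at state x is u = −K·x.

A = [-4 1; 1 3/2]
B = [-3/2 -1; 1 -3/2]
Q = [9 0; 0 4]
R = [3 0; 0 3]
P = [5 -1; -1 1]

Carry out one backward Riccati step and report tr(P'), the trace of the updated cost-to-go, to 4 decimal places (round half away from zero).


BᵀP = [-8.5000 2.5000; -3.5000 -0.5000]
S = R + BᵀPB = [3 0; 0 3] + [15.2500 4.7500; 4.7500 4.2500] = [18.2500 4.7500; 4.7500 7.2500]
BᵀPA = [36.5000 -4.7500; 13.5000 -4.2500]
K = S⁻¹·BᵀPA = [1.8269 -0.1298; 0.6651 -0.5011]
A−BK = [-0.5945 0.3041; 0.1708 0.8781]
AᵀP(A−BK) = [13.3394 -1.9954; -1.9954 1.5034]
P' = Q + AᵀP(A−BK) = [22.3394 -1.9954; -1.9954 5.5034]
tr(P') = 27.8428

27.8428


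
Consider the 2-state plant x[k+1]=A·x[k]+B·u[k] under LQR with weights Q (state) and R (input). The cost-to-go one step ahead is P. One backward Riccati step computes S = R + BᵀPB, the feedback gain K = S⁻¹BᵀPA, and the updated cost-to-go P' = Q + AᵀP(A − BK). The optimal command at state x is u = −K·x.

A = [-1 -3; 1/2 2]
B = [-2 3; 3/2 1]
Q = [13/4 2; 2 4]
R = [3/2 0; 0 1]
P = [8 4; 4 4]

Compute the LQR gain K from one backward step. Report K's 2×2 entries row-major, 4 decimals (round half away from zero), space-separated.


0.3185 1.1391 -0.0971 -0.1539

BᵀP = [-10.0000 -2.0000; 28.0000 16.0000]
S = R + BᵀPB = [3/2 0; 0 1] + [17.0000 -32.0000; -32.0000 100.0000] = [18.5000 -32.0000; -32.0000 101.0000]
BᵀPA = [9.0000 26.0000; -20.0000 -52.0000]
K = S⁻¹·BᵀPA = [0.3185 1.1391; -0.0971 -0.1539]
A−BK = [-0.0716 -0.2599; 0.1193 0.4452]
AᵀP(A−BK) = [0.1912 0.6690; 0.6690 2.3777]
P' = Q + AᵀP(A−BK) = [3.4412 2.6690; 2.6690 6.3777]
tr(P') = 9.8190


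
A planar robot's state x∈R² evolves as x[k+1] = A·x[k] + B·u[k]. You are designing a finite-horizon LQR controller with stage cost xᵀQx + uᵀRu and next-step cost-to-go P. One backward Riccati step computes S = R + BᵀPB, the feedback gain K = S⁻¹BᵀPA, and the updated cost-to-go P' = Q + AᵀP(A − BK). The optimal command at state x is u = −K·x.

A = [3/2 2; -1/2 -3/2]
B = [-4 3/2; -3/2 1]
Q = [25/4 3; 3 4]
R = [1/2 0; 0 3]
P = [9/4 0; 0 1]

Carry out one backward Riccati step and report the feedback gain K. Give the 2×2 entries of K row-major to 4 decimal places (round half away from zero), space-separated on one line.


-0.3734 -0.5071 -0.1146 -0.2601

BᵀP = [-9.0000 -1.5000; 3.3750 1.0000]
S = R + BᵀPB = [1/2 0; 0 3] + [38.2500 -15.0000; -15.0000 6.0625] = [38.7500 -15.0000; -15.0000 9.0625]
BᵀPA = [-12.7500 -15.7500; 4.5625 5.2500]
K = S⁻¹·BᵀPA = [-0.3734 -0.5071; -0.1146 -0.2601]
A−BK = [0.1783 0.3616; -0.9455 -2.0006]
AᵀP(A−BK) = [1.0746 2.2207; 2.2207 4.6282]
P' = Q + AᵀP(A−BK) = [7.3246 5.2207; 5.2207 8.6282]
tr(P') = 15.9528


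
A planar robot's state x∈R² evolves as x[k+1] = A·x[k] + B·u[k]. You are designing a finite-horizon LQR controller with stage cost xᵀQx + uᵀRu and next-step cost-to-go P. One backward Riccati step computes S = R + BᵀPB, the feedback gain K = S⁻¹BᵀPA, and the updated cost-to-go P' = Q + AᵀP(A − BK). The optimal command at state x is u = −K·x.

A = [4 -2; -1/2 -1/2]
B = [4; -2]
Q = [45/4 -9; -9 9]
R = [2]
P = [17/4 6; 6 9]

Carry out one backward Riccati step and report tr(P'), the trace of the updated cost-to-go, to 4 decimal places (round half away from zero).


BᵀP = [5.0000 6.0000]
S = R + BᵀPB = [2] + [8.0000] = [10.0000]
BᵀPA = [17.0000 -13.0000]
K = S⁻¹·BᵀPA = [1.7000 -1.3000]
A−BK = [-2.8000 3.2000; 2.9000 -3.1000]
AᵀP(A−BK) = [17.3500 -15.6500; -15.6500 14.3500]
P' = Q + AᵀP(A−BK) = [28.6000 -24.6500; -24.6500 23.3500]
tr(P') = 51.9500

51.9500


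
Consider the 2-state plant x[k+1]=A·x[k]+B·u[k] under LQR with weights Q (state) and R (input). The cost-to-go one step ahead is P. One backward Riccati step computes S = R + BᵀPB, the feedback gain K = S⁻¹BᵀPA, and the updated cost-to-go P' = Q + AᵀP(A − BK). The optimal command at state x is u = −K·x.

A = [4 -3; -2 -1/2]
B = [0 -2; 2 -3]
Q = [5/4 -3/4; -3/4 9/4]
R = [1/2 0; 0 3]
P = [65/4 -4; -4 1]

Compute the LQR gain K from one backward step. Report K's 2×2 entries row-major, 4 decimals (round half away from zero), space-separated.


BᵀP = [-8.0000 2.0000; -20.5000 5.0000]
S = R + BᵀPB = [1/2 0; 0 3] + [4.0000 10.0000; 10.0000 26.0000] = [4.5000 10.0000; 10.0000 29.0000]
BᵀPA = [-36.0000 23.0000; -92.0000 59.0000]
K = S⁻¹·BᵀPA = [-4.0656 2.5246; -1.7705 1.1639]
A−BK = [0.4590 -0.6721; 0.8197 -2.0574]
AᵀP(A−BK) = [18.7541 -12.0328; -12.0328 7.7623]
P' = Q + AᵀP(A−BK) = [20.0041 -12.7828; -12.7828 10.0123]
tr(P') = 30.0164

-4.0656 2.5246 -1.7705 1.1639


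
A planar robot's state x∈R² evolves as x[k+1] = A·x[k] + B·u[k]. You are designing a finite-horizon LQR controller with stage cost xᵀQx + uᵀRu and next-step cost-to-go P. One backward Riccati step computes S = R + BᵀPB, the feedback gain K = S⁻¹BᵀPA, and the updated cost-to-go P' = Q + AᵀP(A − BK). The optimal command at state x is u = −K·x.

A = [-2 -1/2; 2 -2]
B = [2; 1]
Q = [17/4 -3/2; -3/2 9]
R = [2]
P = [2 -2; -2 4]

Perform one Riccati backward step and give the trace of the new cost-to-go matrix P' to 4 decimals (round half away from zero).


BᵀP = [2.0000 0.0000]
S = R + BᵀPB = [2] + [4.0000] = [6.0000]
BᵀPA = [-4.0000 -1.0000]
K = S⁻¹·BᵀPA = [-0.6667 -0.1667]
A−BK = [-0.6667 -0.1667; 2.6667 -1.8333]
AᵀP(A−BK) = [37.3333 -20.6667; -20.6667 12.3333]
P' = Q + AᵀP(A−BK) = [41.5833 -22.1667; -22.1667 21.3333]
tr(P') = 62.9167

62.9167


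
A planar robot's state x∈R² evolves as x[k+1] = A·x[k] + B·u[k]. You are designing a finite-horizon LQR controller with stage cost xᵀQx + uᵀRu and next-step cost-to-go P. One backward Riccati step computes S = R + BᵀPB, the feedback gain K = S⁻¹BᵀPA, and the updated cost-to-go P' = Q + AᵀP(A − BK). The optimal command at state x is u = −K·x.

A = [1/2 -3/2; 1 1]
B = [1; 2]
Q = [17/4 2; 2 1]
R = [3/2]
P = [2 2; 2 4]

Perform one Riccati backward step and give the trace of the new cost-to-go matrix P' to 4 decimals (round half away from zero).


BᵀP = [6.0000 10.0000]
S = R + BᵀPB = [3/2] + [26.0000] = [27.5000]
BᵀPA = [13.0000 1.0000]
K = S⁻¹·BᵀPA = [0.4727 0.0364]
A−BK = [0.0273 -1.5364; 0.0545 0.9273]
AᵀP(A−BK) = [0.3545 0.0273; 0.0273 2.4636]
P' = Q + AᵀP(A−BK) = [4.6045 2.0273; 2.0273 3.4636]
tr(P') = 8.0682

8.0682


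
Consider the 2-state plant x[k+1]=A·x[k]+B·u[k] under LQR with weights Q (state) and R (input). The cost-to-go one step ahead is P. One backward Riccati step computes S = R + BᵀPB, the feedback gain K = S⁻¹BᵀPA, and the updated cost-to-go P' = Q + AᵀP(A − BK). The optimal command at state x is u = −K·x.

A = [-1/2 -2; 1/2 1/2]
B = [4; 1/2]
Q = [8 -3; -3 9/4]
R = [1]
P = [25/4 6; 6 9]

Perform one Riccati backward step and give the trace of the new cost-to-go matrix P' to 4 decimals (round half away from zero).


BᵀP = [28.0000 28.5000]
S = R + BᵀPB = [1] + [126.2500] = [127.2500]
BᵀPA = [0.2500 -41.7500]
K = S⁻¹·BᵀPA = [0.0020 -0.3281]
A−BK = [-0.5079 -0.6876; 0.4990 0.6640]
AᵀP(A−BK) = [0.8120 1.0820; 1.0820 1.5521]
P' = Q + AᵀP(A−BK) = [8.8120 -1.9180; -1.9180 3.8021]
tr(P') = 12.6141

12.6141


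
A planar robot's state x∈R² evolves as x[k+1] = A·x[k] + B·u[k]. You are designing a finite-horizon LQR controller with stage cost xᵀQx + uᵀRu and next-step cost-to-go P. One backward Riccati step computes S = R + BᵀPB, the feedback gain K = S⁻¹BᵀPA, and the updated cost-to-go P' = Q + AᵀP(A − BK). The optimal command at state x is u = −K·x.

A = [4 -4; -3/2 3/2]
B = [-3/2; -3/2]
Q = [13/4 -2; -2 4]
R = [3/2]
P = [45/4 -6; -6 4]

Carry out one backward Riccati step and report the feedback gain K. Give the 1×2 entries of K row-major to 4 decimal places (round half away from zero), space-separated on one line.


BᵀP = [-7.8750 3.0000]
S = R + BᵀPB = [3/2] + [7.3125] = [8.8125]
BᵀPA = [-36.0000 36.0000]
K = S⁻¹·BᵀPA = [-4.0851 4.0851]
A−BK = [-2.1277 2.1277; -7.6277 7.6277]
AᵀP(A−BK) = [113.9362 -113.9362; -113.9362 113.9362]
P' = Q + AᵀP(A−BK) = [117.1862 -115.9362; -115.9362 117.9362]
tr(P') = 235.1223

-4.0851 4.0851


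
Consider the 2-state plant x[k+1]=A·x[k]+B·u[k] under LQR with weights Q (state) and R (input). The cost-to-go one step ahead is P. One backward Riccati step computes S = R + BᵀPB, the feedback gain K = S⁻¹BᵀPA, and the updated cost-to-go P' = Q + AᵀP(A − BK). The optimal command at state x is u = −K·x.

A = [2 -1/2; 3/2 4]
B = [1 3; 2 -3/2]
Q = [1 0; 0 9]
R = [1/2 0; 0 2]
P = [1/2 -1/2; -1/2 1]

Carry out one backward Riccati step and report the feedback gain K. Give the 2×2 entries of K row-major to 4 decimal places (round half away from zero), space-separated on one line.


BᵀP = [-0.5000 1.5000; 2.2500 -3.0000]
S = R + BᵀPB = [1/2 0; 0 2] + [2.5000 -3.7500; -3.7500 11.2500] = [3.0000 -3.7500; -3.7500 13.2500]
BᵀPA = [1.2500 6.2500; 0.0000 -13.1250]
K = S⁻¹·BᵀPA = [0.6448 1.3078; 0.1825 -0.6204]
A−BK = [0.8078 0.0535; 0.4842 0.4538]
AᵀP(A−BK) = [0.4440 0.2403; 0.2403 1.8081]
P' = Q + AᵀP(A−BK) = [1.4440 0.2403; 0.2403 10.8081]
tr(P') = 12.2521

0.6448 1.3078 0.1825 -0.6204
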